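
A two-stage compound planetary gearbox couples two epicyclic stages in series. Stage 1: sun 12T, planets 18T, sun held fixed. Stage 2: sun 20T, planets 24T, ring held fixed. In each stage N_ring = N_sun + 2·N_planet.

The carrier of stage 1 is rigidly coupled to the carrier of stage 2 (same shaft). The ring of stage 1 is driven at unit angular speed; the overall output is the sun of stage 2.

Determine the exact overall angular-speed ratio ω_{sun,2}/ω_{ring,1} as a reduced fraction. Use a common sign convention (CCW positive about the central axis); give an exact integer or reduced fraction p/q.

Stage 1: N_ring = 12 + 2·18 = 48
Stage 1: 12(ω_s−ω_c) = −48(ω_r−ω_c),  ω_s=0, ω_r=1
Stage 1: 12(0−ω_c) = −48(1−ω_c)  ⇒  60ω_c = 48  ⇒  ω_c = 4/5
  ⇒ ω_c¹/ω_r¹ = 4/5
Stage 2: N_ring = 20 + 2·24 = 68
Stage 2: 20(ω_s−ω_c) = −68(ω_r−ω_c),  ω_r=0, ω_c=1
Stage 2: ω_s = 1 − (68/20)(0−1) = 22/5
  ⇒ ω_s²/ω_c² = 22/5
Coupling ω_c² = ω_c¹ ⇒ overall = 4/5 × 22/5 = 88/25

88/25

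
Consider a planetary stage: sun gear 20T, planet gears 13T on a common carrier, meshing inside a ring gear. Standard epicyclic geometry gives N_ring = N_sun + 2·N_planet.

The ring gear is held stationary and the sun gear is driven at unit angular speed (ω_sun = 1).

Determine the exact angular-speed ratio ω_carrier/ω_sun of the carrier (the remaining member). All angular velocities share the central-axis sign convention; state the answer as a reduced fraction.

10/33

N_ring = 20 + 2·13 = 46
20(ω_s−ω_c) = −46(ω_r−ω_c),  ω_r=0, ω_s=1
20(1−ω_c) = −46(0−ω_c)  ⇒  66ω_c = 20  ⇒  ω_c = 10/33
ω_c/ω_s = 10/33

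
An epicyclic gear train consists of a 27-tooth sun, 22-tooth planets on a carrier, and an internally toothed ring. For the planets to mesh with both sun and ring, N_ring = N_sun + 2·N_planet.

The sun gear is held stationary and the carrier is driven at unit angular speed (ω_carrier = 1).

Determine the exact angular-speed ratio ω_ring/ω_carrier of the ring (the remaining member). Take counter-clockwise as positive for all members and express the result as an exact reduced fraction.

N_ring = 27 + 2·22 = 71
27(ω_s−ω_c) = −71(ω_r−ω_c),  ω_s=0, ω_c=1
ω_r = 1 − (27/71)(0−1) = 98/71
ω_r/ω_c = 98/71

98/71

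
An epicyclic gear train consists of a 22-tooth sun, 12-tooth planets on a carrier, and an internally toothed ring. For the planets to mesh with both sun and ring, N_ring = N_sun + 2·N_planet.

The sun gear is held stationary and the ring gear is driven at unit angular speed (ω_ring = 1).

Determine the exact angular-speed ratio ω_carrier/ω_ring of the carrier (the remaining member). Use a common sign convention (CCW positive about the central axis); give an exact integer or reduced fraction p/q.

23/34

N_ring = 22 + 2·12 = 46
22(ω_s−ω_c) = −46(ω_r−ω_c),  ω_s=0, ω_r=1
22(0−ω_c) = −46(1−ω_c)  ⇒  68ω_c = 46  ⇒  ω_c = 23/34
ω_c/ω_r = 23/34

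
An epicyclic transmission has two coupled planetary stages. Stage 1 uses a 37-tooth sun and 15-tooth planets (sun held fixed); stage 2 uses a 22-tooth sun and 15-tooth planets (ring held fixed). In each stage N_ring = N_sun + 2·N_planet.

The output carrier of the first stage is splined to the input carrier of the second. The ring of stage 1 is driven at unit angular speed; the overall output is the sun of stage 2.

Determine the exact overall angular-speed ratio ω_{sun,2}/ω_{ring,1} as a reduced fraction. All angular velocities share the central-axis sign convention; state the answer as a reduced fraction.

Stage 1: N_ring = 37 + 2·15 = 67
Stage 1: 37(ω_s−ω_c) = −67(ω_r−ω_c),  ω_s=0, ω_r=1
Stage 1: 37(0−ω_c) = −67(1−ω_c)  ⇒  104ω_c = 67  ⇒  ω_c = 67/104
  ⇒ ω_c¹/ω_r¹ = 67/104
Stage 2: N_ring = 22 + 2·15 = 52
Stage 2: 22(ω_s−ω_c) = −52(ω_r−ω_c),  ω_r=0, ω_c=1
Stage 2: ω_s = 1 − (52/22)(0−1) = 37/11
  ⇒ ω_s²/ω_c² = 37/11
Coupling ω_c² = ω_c¹ ⇒ overall = 67/104 × 37/11 = 2479/1144

2479/1144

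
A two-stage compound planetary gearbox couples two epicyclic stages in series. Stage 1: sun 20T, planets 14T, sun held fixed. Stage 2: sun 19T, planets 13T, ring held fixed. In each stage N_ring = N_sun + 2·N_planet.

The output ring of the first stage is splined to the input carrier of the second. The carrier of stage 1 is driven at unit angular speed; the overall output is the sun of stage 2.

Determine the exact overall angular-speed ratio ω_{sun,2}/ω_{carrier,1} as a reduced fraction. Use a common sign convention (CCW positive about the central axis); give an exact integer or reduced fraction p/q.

Stage 1: N_ring = 20 + 2·14 = 48
Stage 1: 20(ω_s−ω_c) = −48(ω_r−ω_c),  ω_s=0, ω_c=1
Stage 1: ω_r = 1 − (20/48)(0−1) = 17/12
  ⇒ ω_r¹/ω_c¹ = 17/12
Stage 2: N_ring = 19 + 2·13 = 45
Stage 2: 19(ω_s−ω_c) = −45(ω_r−ω_c),  ω_r=0, ω_c=1
Stage 2: ω_s = 1 − (45/19)(0−1) = 64/19
  ⇒ ω_s²/ω_c² = 64/19
Coupling ω_c² = ω_r¹ ⇒ overall = 17/12 × 64/19 = 272/57

272/57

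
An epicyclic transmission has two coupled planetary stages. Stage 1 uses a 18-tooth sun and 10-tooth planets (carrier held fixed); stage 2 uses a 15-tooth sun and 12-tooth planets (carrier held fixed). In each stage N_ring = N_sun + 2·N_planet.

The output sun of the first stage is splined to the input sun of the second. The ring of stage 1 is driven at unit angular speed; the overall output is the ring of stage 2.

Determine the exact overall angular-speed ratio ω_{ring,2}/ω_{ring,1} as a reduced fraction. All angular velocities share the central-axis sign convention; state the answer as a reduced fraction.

95/117

Stage 1: N_ring = 18 + 2·10 = 38
Stage 1: 18(ω_s−ω_c) = −38(ω_r−ω_c),  ω_c=0, ω_r=1
Stage 1: ω_s = 0 − (38/18)(1−0) = -19/9
  ⇒ ω_s¹/ω_r¹ = -19/9
Stage 2: N_ring = 15 + 2·12 = 39
Stage 2: 15(ω_s−ω_c) = −39(ω_r−ω_c),  ω_c=0, ω_s=1
Stage 2: ω_r = 0 − (15/39)(1−0) = -5/13
  ⇒ ω_r²/ω_s² = -5/13
Coupling ω_s² = ω_s¹ ⇒ overall = -19/9 × -5/13 = 95/117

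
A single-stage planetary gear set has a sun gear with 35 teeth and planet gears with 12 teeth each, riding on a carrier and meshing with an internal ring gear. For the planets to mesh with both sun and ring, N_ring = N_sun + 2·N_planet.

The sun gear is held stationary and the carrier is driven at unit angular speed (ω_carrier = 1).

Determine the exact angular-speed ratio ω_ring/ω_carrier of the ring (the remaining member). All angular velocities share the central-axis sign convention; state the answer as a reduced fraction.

N_ring = 35 + 2·12 = 59
35(ω_s−ω_c) = −59(ω_r−ω_c),  ω_s=0, ω_c=1
ω_r = 1 − (35/59)(0−1) = 94/59
ω_r/ω_c = 94/59

94/59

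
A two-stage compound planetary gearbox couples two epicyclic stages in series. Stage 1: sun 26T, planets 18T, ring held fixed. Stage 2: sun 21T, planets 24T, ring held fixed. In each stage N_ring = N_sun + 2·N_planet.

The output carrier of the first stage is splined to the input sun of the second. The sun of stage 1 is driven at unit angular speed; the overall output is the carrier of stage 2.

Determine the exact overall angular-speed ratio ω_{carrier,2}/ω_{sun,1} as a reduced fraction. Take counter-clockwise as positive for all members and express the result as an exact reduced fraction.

91/1320

Stage 1: N_ring = 26 + 2·18 = 62
Stage 1: 26(ω_s−ω_c) = −62(ω_r−ω_c),  ω_r=0, ω_s=1
Stage 1: 26(1−ω_c) = −62(0−ω_c)  ⇒  88ω_c = 26  ⇒  ω_c = 13/44
  ⇒ ω_c¹/ω_s¹ = 13/44
Stage 2: N_ring = 21 + 2·24 = 69
Stage 2: 21(ω_s−ω_c) = −69(ω_r−ω_c),  ω_r=0, ω_s=1
Stage 2: 21(1−ω_c) = −69(0−ω_c)  ⇒  90ω_c = 21  ⇒  ω_c = 7/30
  ⇒ ω_c²/ω_s² = 7/30
Coupling ω_s² = ω_c¹ ⇒ overall = 13/44 × 7/30 = 91/1320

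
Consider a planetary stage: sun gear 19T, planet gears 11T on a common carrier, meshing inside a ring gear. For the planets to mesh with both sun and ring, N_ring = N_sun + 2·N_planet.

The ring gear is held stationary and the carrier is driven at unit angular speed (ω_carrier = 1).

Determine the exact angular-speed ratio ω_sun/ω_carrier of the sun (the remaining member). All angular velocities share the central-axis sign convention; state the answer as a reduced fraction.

60/19

N_ring = 19 + 2·11 = 41
19(ω_s−ω_c) = −41(ω_r−ω_c),  ω_r=0, ω_c=1
ω_s = 1 − (41/19)(0−1) = 60/19
ω_s/ω_c = 60/19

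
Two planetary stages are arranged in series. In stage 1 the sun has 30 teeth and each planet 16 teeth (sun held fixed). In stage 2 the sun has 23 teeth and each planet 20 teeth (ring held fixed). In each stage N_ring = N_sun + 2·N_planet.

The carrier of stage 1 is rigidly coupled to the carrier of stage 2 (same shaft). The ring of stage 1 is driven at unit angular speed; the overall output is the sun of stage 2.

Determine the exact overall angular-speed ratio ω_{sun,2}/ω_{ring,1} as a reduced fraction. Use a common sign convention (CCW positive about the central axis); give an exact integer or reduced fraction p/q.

1333/529

Stage 1: N_ring = 30 + 2·16 = 62
Stage 1: 30(ω_s−ω_c) = −62(ω_r−ω_c),  ω_s=0, ω_r=1
Stage 1: 30(0−ω_c) = −62(1−ω_c)  ⇒  92ω_c = 62  ⇒  ω_c = 31/46
  ⇒ ω_c¹/ω_r¹ = 31/46
Stage 2: N_ring = 23 + 2·20 = 63
Stage 2: 23(ω_s−ω_c) = −63(ω_r−ω_c),  ω_r=0, ω_c=1
Stage 2: ω_s = 1 − (63/23)(0−1) = 86/23
  ⇒ ω_s²/ω_c² = 86/23
Coupling ω_c² = ω_c¹ ⇒ overall = 31/46 × 86/23 = 1333/529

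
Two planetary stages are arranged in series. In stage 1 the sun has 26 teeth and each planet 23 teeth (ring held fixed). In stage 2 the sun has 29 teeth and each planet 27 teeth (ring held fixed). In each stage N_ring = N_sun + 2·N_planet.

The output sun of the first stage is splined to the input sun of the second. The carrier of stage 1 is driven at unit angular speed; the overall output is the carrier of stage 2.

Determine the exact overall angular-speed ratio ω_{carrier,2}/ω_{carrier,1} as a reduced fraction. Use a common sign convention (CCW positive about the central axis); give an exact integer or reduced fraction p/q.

203/208

Stage 1: N_ring = 26 + 2·23 = 72
Stage 1: 26(ω_s−ω_c) = −72(ω_r−ω_c),  ω_r=0, ω_c=1
Stage 1: ω_s = 1 − (72/26)(0−1) = 49/13
  ⇒ ω_s¹/ω_c¹ = 49/13
Stage 2: N_ring = 29 + 2·27 = 83
Stage 2: 29(ω_s−ω_c) = −83(ω_r−ω_c),  ω_r=0, ω_s=1
Stage 2: 29(1−ω_c) = −83(0−ω_c)  ⇒  112ω_c = 29  ⇒  ω_c = 29/112
  ⇒ ω_c²/ω_s² = 29/112
Coupling ω_s² = ω_s¹ ⇒ overall = 49/13 × 29/112 = 203/208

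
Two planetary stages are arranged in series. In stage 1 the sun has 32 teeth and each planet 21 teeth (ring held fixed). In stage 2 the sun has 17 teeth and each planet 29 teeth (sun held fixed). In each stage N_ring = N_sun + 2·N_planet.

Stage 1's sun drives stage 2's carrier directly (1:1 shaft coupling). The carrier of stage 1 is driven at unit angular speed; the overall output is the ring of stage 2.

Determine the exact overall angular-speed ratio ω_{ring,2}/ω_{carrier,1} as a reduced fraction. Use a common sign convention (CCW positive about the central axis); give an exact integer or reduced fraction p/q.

Stage 1: N_ring = 32 + 2·21 = 74
Stage 1: 32(ω_s−ω_c) = −74(ω_r−ω_c),  ω_r=0, ω_c=1
Stage 1: ω_s = 1 − (74/32)(0−1) = 53/16
  ⇒ ω_s¹/ω_c¹ = 53/16
Stage 2: N_ring = 17 + 2·29 = 75
Stage 2: 17(ω_s−ω_c) = −75(ω_r−ω_c),  ω_s=0, ω_c=1
Stage 2: ω_r = 1 − (17/75)(0−1) = 92/75
  ⇒ ω_r²/ω_c² = 92/75
Coupling ω_c² = ω_s¹ ⇒ overall = 53/16 × 92/75 = 1219/300

1219/300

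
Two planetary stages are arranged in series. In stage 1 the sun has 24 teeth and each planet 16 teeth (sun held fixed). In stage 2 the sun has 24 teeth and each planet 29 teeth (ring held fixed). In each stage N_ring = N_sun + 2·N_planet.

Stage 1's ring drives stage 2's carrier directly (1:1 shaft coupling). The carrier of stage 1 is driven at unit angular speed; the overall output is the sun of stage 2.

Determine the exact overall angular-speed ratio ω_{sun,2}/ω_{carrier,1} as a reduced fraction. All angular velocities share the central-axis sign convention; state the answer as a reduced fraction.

265/42

Stage 1: N_ring = 24 + 2·16 = 56
Stage 1: 24(ω_s−ω_c) = −56(ω_r−ω_c),  ω_s=0, ω_c=1
Stage 1: ω_r = 1 − (24/56)(0−1) = 10/7
  ⇒ ω_r¹/ω_c¹ = 10/7
Stage 2: N_ring = 24 + 2·29 = 82
Stage 2: 24(ω_s−ω_c) = −82(ω_r−ω_c),  ω_r=0, ω_c=1
Stage 2: ω_s = 1 − (82/24)(0−1) = 53/12
  ⇒ ω_s²/ω_c² = 53/12
Coupling ω_c² = ω_r¹ ⇒ overall = 10/7 × 53/12 = 265/42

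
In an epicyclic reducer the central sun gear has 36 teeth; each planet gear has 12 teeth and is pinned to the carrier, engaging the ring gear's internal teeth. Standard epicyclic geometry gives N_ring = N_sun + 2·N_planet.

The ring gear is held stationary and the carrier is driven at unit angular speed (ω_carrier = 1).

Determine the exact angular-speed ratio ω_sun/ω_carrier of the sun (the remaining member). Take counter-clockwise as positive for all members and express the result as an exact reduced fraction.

N_ring = 36 + 2·12 = 60
36(ω_s−ω_c) = −60(ω_r−ω_c),  ω_r=0, ω_c=1
ω_s = 1 − (60/36)(0−1) = 8/3
ω_s/ω_c = 8/3

8/3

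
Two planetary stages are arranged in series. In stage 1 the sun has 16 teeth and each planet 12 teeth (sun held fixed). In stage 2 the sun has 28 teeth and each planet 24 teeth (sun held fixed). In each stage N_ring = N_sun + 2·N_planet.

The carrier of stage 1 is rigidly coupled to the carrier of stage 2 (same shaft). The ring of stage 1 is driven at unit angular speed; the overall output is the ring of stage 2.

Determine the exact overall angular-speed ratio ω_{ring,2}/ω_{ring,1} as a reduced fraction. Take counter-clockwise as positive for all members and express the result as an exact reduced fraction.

130/133

Stage 1: N_ring = 16 + 2·12 = 40
Stage 1: 16(ω_s−ω_c) = −40(ω_r−ω_c),  ω_s=0, ω_r=1
Stage 1: 16(0−ω_c) = −40(1−ω_c)  ⇒  56ω_c = 40  ⇒  ω_c = 5/7
  ⇒ ω_c¹/ω_r¹ = 5/7
Stage 2: N_ring = 28 + 2·24 = 76
Stage 2: 28(ω_s−ω_c) = −76(ω_r−ω_c),  ω_s=0, ω_c=1
Stage 2: ω_r = 1 − (28/76)(0−1) = 26/19
  ⇒ ω_r²/ω_c² = 26/19
Coupling ω_c² = ω_c¹ ⇒ overall = 5/7 × 26/19 = 130/133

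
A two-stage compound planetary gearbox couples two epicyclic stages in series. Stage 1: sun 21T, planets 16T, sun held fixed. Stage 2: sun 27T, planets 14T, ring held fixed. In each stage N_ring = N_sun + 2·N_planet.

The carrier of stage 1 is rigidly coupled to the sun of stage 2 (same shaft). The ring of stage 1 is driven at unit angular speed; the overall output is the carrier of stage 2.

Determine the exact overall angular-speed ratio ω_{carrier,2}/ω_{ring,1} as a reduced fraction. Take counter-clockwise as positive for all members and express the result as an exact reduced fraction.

Stage 1: N_ring = 21 + 2·16 = 53
Stage 1: 21(ω_s−ω_c) = −53(ω_r−ω_c),  ω_s=0, ω_r=1
Stage 1: 21(0−ω_c) = −53(1−ω_c)  ⇒  74ω_c = 53  ⇒  ω_c = 53/74
  ⇒ ω_c¹/ω_r¹ = 53/74
Stage 2: N_ring = 27 + 2·14 = 55
Stage 2: 27(ω_s−ω_c) = −55(ω_r−ω_c),  ω_r=0, ω_s=1
Stage 2: 27(1−ω_c) = −55(0−ω_c)  ⇒  82ω_c = 27  ⇒  ω_c = 27/82
  ⇒ ω_c²/ω_s² = 27/82
Coupling ω_s² = ω_c¹ ⇒ overall = 53/74 × 27/82 = 1431/6068

1431/6068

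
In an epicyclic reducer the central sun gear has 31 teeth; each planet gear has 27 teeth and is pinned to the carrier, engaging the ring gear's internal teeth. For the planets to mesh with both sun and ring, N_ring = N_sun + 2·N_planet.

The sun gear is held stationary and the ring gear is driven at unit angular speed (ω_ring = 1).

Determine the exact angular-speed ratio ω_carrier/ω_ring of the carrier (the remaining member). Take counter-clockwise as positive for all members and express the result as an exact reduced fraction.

85/116

N_ring = 31 + 2·27 = 85
31(ω_s−ω_c) = −85(ω_r−ω_c),  ω_s=0, ω_r=1
31(0−ω_c) = −85(1−ω_c)  ⇒  116ω_c = 85  ⇒  ω_c = 85/116
ω_c/ω_r = 85/116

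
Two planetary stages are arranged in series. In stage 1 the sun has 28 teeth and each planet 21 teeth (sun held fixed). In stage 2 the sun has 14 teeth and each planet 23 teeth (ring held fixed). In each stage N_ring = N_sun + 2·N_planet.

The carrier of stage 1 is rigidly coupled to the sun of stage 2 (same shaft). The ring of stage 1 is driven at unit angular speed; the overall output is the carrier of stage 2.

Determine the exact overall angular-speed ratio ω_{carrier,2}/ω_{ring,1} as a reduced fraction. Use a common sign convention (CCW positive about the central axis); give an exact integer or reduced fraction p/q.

Stage 1: N_ring = 28 + 2·21 = 70
Stage 1: 28(ω_s−ω_c) = −70(ω_r−ω_c),  ω_s=0, ω_r=1
Stage 1: 28(0−ω_c) = −70(1−ω_c)  ⇒  98ω_c = 70  ⇒  ω_c = 5/7
  ⇒ ω_c¹/ω_r¹ = 5/7
Stage 2: N_ring = 14 + 2·23 = 60
Stage 2: 14(ω_s−ω_c) = −60(ω_r−ω_c),  ω_r=0, ω_s=1
Stage 2: 14(1−ω_c) = −60(0−ω_c)  ⇒  74ω_c = 14  ⇒  ω_c = 7/37
  ⇒ ω_c²/ω_s² = 7/37
Coupling ω_s² = ω_c¹ ⇒ overall = 5/7 × 7/37 = 5/37

5/37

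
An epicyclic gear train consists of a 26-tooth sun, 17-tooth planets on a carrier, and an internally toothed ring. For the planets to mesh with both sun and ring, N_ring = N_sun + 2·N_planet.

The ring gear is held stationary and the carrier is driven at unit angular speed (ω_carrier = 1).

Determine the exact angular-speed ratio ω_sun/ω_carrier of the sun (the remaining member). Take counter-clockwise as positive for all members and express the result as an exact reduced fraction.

N_ring = 26 + 2·17 = 60
26(ω_s−ω_c) = −60(ω_r−ω_c),  ω_r=0, ω_c=1
ω_s = 1 − (60/26)(0−1) = 43/13
ω_s/ω_c = 43/13

43/13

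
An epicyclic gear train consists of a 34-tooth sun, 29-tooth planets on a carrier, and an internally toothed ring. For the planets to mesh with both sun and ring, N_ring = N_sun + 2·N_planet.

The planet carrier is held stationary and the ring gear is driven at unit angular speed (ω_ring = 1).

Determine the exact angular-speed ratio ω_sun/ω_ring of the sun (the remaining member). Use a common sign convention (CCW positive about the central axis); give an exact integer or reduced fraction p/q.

-46/17

N_ring = 34 + 2·29 = 92
34(ω_s−ω_c) = −92(ω_r−ω_c),  ω_c=0, ω_r=1
ω_s = 0 − (92/34)(1−0) = -46/17
ω_s/ω_r = -46/17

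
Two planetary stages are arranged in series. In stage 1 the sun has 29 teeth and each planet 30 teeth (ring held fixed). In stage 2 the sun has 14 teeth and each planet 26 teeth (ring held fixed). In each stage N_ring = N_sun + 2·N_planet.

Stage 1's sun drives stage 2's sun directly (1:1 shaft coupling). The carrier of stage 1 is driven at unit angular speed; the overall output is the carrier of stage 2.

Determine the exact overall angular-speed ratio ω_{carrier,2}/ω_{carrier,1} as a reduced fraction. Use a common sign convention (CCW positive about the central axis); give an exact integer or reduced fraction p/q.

413/580

Stage 1: N_ring = 29 + 2·30 = 89
Stage 1: 29(ω_s−ω_c) = −89(ω_r−ω_c),  ω_r=0, ω_c=1
Stage 1: ω_s = 1 − (89/29)(0−1) = 118/29
  ⇒ ω_s¹/ω_c¹ = 118/29
Stage 2: N_ring = 14 + 2·26 = 66
Stage 2: 14(ω_s−ω_c) = −66(ω_r−ω_c),  ω_r=0, ω_s=1
Stage 2: 14(1−ω_c) = −66(0−ω_c)  ⇒  80ω_c = 14  ⇒  ω_c = 7/40
  ⇒ ω_c²/ω_s² = 7/40
Coupling ω_s² = ω_s¹ ⇒ overall = 118/29 × 7/40 = 413/580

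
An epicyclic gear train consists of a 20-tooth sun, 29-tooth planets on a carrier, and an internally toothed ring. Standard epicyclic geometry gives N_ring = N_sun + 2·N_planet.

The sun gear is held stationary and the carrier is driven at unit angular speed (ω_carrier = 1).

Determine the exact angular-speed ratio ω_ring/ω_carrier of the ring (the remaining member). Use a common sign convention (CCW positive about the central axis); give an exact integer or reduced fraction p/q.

N_ring = 20 + 2·29 = 78
20(ω_s−ω_c) = −78(ω_r−ω_c),  ω_s=0, ω_c=1
ω_r = 1 − (20/78)(0−1) = 49/39
ω_r/ω_c = 49/39

49/39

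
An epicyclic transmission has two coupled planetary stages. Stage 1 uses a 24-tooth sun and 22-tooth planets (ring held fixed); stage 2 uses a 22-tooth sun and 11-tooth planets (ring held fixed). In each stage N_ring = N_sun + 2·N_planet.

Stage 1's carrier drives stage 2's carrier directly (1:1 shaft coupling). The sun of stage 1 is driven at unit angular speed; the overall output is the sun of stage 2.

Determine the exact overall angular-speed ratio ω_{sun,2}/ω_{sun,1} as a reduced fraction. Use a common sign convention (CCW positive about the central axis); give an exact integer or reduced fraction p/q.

Stage 1: N_ring = 24 + 2·22 = 68
Stage 1: 24(ω_s−ω_c) = −68(ω_r−ω_c),  ω_r=0, ω_s=1
Stage 1: 24(1−ω_c) = −68(0−ω_c)  ⇒  92ω_c = 24  ⇒  ω_c = 6/23
  ⇒ ω_c¹/ω_s¹ = 6/23
Stage 2: N_ring = 22 + 2·11 = 44
Stage 2: 22(ω_s−ω_c) = −44(ω_r−ω_c),  ω_r=0, ω_c=1
Stage 2: ω_s = 1 − (44/22)(0−1) = 3
  ⇒ ω_s²/ω_c² = 3
Coupling ω_c² = ω_c¹ ⇒ overall = 6/23 × 3 = 18/23

18/23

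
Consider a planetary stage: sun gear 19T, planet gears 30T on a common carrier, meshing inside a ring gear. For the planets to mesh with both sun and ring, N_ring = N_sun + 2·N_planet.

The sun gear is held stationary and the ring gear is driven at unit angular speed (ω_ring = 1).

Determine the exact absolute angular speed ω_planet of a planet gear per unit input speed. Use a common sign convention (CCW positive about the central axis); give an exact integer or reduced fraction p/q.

79/60

N_ring = 19 + 2·30 = 79
19(ω_s−ω_c) = −79(ω_r−ω_c),  ω_s=0, ω_r=1
19(0−ω_c) = −79(1−ω_c)  ⇒  98ω_c = 79  ⇒  ω_c = 79/98
sun–planet: 19·(0−79/98) = −30·(ω_p−ω_c)  ⇒  ω_p−ω_c = −(19/30)·(-79/98) = 1501/2940
ω_p = 79/98 + 1501/2940 = 79/60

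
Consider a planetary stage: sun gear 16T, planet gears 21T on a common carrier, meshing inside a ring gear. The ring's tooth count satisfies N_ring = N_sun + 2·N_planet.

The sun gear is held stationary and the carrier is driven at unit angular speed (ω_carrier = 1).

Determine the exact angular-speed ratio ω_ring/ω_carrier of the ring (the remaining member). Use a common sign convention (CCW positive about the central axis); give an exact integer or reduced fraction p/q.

N_ring = 16 + 2·21 = 58
16(ω_s−ω_c) = −58(ω_r−ω_c),  ω_s=0, ω_c=1
ω_r = 1 − (16/58)(0−1) = 37/29
ω_r/ω_c = 37/29

37/29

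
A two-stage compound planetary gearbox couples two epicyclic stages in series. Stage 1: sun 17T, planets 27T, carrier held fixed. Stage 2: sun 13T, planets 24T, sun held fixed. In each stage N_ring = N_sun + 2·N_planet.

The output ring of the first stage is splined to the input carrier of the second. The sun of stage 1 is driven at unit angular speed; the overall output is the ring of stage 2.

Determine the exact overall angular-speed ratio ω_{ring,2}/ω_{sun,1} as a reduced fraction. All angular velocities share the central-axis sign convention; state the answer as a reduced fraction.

-1258/4331

Stage 1: N_ring = 17 + 2·27 = 71
Stage 1: 17(ω_s−ω_c) = −71(ω_r−ω_c),  ω_c=0, ω_s=1
Stage 1: ω_r = 0 − (17/71)(1−0) = -17/71
  ⇒ ω_r¹/ω_s¹ = -17/71
Stage 2: N_ring = 13 + 2·24 = 61
Stage 2: 13(ω_s−ω_c) = −61(ω_r−ω_c),  ω_s=0, ω_c=1
Stage 2: ω_r = 1 − (13/61)(0−1) = 74/61
  ⇒ ω_r²/ω_c² = 74/61
Coupling ω_c² = ω_r¹ ⇒ overall = -17/71 × 74/61 = -1258/4331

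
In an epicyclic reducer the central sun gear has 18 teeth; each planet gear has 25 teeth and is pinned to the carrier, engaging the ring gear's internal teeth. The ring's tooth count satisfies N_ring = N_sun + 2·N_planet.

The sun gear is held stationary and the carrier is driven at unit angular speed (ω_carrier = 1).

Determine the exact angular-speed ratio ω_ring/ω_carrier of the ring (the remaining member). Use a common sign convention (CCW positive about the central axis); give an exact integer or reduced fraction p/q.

43/34

N_ring = 18 + 2·25 = 68
18(ω_s−ω_c) = −68(ω_r−ω_c),  ω_s=0, ω_c=1
ω_r = 1 − (18/68)(0−1) = 43/34
ω_r/ω_c = 43/34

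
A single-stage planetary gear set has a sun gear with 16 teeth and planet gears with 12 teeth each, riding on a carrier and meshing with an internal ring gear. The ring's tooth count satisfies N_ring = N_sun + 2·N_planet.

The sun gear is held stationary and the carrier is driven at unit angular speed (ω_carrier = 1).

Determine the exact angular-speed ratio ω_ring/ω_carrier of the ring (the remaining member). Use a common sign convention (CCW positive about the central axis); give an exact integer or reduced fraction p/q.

7/5

N_ring = 16 + 2·12 = 40
16(ω_s−ω_c) = −40(ω_r−ω_c),  ω_s=0, ω_c=1
ω_r = 1 − (16/40)(0−1) = 7/5
ω_r/ω_c = 7/5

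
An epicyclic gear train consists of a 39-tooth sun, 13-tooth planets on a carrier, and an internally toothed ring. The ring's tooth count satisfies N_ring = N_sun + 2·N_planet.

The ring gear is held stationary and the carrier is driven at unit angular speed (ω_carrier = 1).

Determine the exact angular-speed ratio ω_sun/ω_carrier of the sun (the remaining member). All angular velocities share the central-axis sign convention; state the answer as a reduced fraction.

8/3

N_ring = 39 + 2·13 = 65
39(ω_s−ω_c) = −65(ω_r−ω_c),  ω_r=0, ω_c=1
ω_s = 1 − (65/39)(0−1) = 8/3
ω_s/ω_c = 8/3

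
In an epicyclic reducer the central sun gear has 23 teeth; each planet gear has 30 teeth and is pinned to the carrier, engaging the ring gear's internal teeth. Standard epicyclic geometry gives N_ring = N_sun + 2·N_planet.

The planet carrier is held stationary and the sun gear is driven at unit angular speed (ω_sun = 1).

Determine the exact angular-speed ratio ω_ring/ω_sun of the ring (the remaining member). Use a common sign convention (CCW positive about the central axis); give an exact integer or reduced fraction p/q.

-23/83

N_ring = 23 + 2·30 = 83
23(ω_s−ω_c) = −83(ω_r−ω_c),  ω_c=0, ω_s=1
ω_r = 0 − (23/83)(1−0) = -23/83
ω_r/ω_s = -23/83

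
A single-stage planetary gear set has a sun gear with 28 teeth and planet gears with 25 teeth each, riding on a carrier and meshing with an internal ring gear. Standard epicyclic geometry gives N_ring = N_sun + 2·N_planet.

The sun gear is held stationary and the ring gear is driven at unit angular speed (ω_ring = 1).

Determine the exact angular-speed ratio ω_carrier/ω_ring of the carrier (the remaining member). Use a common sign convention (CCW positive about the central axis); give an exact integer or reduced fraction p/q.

39/53

N_ring = 28 + 2·25 = 78
28(ω_s−ω_c) = −78(ω_r−ω_c),  ω_s=0, ω_r=1
28(0−ω_c) = −78(1−ω_c)  ⇒  106ω_c = 78  ⇒  ω_c = 39/53
ω_c/ω_r = 39/53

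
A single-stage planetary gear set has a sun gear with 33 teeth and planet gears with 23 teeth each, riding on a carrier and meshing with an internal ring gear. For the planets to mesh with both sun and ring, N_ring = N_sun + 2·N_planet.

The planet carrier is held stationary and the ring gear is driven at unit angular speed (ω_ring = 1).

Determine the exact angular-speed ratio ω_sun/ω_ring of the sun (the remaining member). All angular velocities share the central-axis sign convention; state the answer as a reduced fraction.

-79/33

N_ring = 33 + 2·23 = 79
33(ω_s−ω_c) = −79(ω_r−ω_c),  ω_c=0, ω_r=1
ω_s = 0 − (79/33)(1−0) = -79/33
ω_s/ω_r = -79/33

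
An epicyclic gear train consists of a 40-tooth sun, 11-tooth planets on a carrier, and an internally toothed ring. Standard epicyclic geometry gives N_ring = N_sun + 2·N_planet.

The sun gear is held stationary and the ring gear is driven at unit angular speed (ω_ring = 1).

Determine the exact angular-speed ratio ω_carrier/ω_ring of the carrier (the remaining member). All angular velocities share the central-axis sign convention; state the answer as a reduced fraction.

N_ring = 40 + 2·11 = 62
40(ω_s−ω_c) = −62(ω_r−ω_c),  ω_s=0, ω_r=1
40(0−ω_c) = −62(1−ω_c)  ⇒  102ω_c = 62  ⇒  ω_c = 31/51
ω_c/ω_r = 31/51

31/51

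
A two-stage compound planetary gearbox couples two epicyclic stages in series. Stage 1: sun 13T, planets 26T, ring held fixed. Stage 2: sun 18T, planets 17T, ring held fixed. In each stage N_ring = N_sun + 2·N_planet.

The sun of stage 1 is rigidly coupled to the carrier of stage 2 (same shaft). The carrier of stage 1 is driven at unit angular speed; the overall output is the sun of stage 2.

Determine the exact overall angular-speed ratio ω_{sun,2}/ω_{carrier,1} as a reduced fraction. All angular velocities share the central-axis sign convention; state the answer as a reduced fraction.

Stage 1: N_ring = 13 + 2·26 = 65
Stage 1: 13(ω_s−ω_c) = −65(ω_r−ω_c),  ω_r=0, ω_c=1
Stage 1: ω_s = 1 − (65/13)(0−1) = 6
  ⇒ ω_s¹/ω_c¹ = 6
Stage 2: N_ring = 18 + 2·17 = 52
Stage 2: 18(ω_s−ω_c) = −52(ω_r−ω_c),  ω_r=0, ω_c=1
Stage 2: ω_s = 1 − (52/18)(0−1) = 35/9
  ⇒ ω_s²/ω_c² = 35/9
Coupling ω_c² = ω_s¹ ⇒ overall = 6 × 35/9 = 70/3

70/3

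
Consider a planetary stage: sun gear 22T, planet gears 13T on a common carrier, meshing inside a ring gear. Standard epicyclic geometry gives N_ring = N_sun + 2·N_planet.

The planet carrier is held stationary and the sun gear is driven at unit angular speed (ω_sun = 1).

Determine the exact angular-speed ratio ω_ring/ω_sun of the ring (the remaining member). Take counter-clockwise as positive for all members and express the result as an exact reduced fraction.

-11/24

N_ring = 22 + 2·13 = 48
22(ω_s−ω_c) = −48(ω_r−ω_c),  ω_c=0, ω_s=1
ω_r = 0 − (22/48)(1−0) = -11/24
ω_r/ω_s = -11/24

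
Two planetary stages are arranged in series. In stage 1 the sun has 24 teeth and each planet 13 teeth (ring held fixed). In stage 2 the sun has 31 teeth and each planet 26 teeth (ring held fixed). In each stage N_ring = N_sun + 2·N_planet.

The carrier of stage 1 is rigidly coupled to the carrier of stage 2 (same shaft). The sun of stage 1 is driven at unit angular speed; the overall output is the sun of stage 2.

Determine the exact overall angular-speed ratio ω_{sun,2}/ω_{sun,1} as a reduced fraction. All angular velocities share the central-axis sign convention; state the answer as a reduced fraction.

1368/1147

Stage 1: N_ring = 24 + 2·13 = 50
Stage 1: 24(ω_s−ω_c) = −50(ω_r−ω_c),  ω_r=0, ω_s=1
Stage 1: 24(1−ω_c) = −50(0−ω_c)  ⇒  74ω_c = 24  ⇒  ω_c = 12/37
  ⇒ ω_c¹/ω_s¹ = 12/37
Stage 2: N_ring = 31 + 2·26 = 83
Stage 2: 31(ω_s−ω_c) = −83(ω_r−ω_c),  ω_r=0, ω_c=1
Stage 2: ω_s = 1 − (83/31)(0−1) = 114/31
  ⇒ ω_s²/ω_c² = 114/31
Coupling ω_c² = ω_c¹ ⇒ overall = 12/37 × 114/31 = 1368/1147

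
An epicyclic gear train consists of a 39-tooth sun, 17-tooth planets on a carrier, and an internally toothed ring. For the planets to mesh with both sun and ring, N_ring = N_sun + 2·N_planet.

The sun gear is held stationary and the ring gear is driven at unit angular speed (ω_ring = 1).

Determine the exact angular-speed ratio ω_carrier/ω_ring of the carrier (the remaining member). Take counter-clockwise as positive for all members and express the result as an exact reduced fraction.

73/112

N_ring = 39 + 2·17 = 73
39(ω_s−ω_c) = −73(ω_r−ω_c),  ω_s=0, ω_r=1
39(0−ω_c) = −73(1−ω_c)  ⇒  112ω_c = 73  ⇒  ω_c = 73/112
ω_c/ω_r = 73/112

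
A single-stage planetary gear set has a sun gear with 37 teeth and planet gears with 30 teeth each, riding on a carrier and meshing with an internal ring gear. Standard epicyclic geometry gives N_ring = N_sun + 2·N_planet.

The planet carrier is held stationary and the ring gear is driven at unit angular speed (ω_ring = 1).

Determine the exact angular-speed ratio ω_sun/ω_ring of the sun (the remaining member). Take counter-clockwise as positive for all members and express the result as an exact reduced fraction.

-97/37

N_ring = 37 + 2·30 = 97
37(ω_s−ω_c) = −97(ω_r−ω_c),  ω_c=0, ω_r=1
ω_s = 0 − (97/37)(1−0) = -97/37
ω_s/ω_r = -97/37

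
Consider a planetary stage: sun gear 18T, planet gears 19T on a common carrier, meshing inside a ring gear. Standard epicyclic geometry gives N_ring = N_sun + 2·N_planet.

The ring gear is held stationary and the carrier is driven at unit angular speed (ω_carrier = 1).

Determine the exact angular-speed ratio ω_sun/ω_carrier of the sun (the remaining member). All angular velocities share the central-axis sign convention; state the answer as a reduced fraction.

37/9

N_ring = 18 + 2·19 = 56
18(ω_s−ω_c) = −56(ω_r−ω_c),  ω_r=0, ω_c=1
ω_s = 1 − (56/18)(0−1) = 37/9
ω_s/ω_c = 37/9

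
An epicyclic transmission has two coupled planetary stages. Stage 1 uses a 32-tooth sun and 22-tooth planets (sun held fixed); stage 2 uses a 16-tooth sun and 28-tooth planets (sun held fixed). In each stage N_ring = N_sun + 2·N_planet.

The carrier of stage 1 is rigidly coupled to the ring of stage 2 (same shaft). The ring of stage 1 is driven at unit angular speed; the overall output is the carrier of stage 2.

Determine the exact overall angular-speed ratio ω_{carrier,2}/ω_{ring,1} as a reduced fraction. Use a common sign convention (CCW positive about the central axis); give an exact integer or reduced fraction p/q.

Stage 1: N_ring = 32 + 2·22 = 76
Stage 1: 32(ω_s−ω_c) = −76(ω_r−ω_c),  ω_s=0, ω_r=1
Stage 1: 32(0−ω_c) = −76(1−ω_c)  ⇒  108ω_c = 76  ⇒  ω_c = 19/27
  ⇒ ω_c¹/ω_r¹ = 19/27
Stage 2: N_ring = 16 + 2·28 = 72
Stage 2: 16(ω_s−ω_c) = −72(ω_r−ω_c),  ω_s=0, ω_r=1
Stage 2: 16(0−ω_c) = −72(1−ω_c)  ⇒  88ω_c = 72  ⇒  ω_c = 9/11
  ⇒ ω_c²/ω_r² = 9/11
Coupling ω_r² = ω_c¹ ⇒ overall = 19/27 × 9/11 = 19/33

19/33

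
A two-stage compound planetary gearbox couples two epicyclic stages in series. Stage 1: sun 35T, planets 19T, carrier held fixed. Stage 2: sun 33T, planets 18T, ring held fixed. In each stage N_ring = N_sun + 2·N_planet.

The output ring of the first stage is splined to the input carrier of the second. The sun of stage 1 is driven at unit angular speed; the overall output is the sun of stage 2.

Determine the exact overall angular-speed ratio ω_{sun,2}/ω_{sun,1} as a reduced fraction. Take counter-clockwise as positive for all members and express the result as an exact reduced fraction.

Stage 1: N_ring = 35 + 2·19 = 73
Stage 1: 35(ω_s−ω_c) = −73(ω_r−ω_c),  ω_c=0, ω_s=1
Stage 1: ω_r = 0 − (35/73)(1−0) = -35/73
  ⇒ ω_r¹/ω_s¹ = -35/73
Stage 2: N_ring = 33 + 2·18 = 69
Stage 2: 33(ω_s−ω_c) = −69(ω_r−ω_c),  ω_r=0, ω_c=1
Stage 2: ω_s = 1 − (69/33)(0−1) = 34/11
  ⇒ ω_s²/ω_c² = 34/11
Coupling ω_c² = ω_r¹ ⇒ overall = -35/73 × 34/11 = -1190/803

-1190/803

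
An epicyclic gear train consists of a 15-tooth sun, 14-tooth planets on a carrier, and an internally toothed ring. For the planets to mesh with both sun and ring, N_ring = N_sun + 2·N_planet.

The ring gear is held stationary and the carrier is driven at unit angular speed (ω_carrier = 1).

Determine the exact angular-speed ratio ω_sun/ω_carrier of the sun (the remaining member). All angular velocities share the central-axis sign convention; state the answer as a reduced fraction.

58/15

N_ring = 15 + 2·14 = 43
15(ω_s−ω_c) = −43(ω_r−ω_c),  ω_r=0, ω_c=1
ω_s = 1 − (43/15)(0−1) = 58/15
ω_s/ω_c = 58/15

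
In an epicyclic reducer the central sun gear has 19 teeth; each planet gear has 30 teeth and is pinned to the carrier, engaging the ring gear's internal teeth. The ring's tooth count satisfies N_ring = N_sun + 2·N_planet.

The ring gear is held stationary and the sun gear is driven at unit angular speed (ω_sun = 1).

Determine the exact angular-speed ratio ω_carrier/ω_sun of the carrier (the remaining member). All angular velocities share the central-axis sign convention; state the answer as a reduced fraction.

N_ring = 19 + 2·30 = 79
19(ω_s−ω_c) = −79(ω_r−ω_c),  ω_r=0, ω_s=1
19(1−ω_c) = −79(0−ω_c)  ⇒  98ω_c = 19  ⇒  ω_c = 19/98
ω_c/ω_s = 19/98

19/98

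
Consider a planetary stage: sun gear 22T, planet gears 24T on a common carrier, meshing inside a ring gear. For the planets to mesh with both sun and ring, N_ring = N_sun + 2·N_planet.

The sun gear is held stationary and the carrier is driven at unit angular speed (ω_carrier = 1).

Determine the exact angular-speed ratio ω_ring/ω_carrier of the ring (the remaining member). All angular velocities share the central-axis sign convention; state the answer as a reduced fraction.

N_ring = 22 + 2·24 = 70
22(ω_s−ω_c) = −70(ω_r−ω_c),  ω_s=0, ω_c=1
ω_r = 1 − (22/70)(0−1) = 46/35
ω_r/ω_c = 46/35

46/35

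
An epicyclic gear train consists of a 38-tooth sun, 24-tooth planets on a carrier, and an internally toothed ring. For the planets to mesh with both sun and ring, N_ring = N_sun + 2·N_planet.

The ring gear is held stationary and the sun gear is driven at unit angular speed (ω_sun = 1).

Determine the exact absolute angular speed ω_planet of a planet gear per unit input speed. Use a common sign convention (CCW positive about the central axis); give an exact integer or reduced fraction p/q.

-19/24

N_ring = 38 + 2·24 = 86
38(ω_s−ω_c) = −86(ω_r−ω_c),  ω_r=0, ω_s=1
38(1−ω_c) = −86(0−ω_c)  ⇒  124ω_c = 38  ⇒  ω_c = 19/62
sun–planet: 38·(1−19/62) = −24·(ω_p−ω_c)  ⇒  ω_p−ω_c = −(38/24)·(43/62) = -817/744
ω_p = 19/62 − 817/744 = -19/24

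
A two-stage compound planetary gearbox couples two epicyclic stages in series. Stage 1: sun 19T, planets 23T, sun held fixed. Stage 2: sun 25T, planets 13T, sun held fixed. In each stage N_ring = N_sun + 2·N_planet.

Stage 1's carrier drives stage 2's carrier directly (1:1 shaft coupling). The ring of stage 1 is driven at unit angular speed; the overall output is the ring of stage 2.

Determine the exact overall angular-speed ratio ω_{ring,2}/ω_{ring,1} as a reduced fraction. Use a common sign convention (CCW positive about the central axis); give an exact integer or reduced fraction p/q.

1235/1071

Stage 1: N_ring = 19 + 2·23 = 65
Stage 1: 19(ω_s−ω_c) = −65(ω_r−ω_c),  ω_s=0, ω_r=1
Stage 1: 19(0−ω_c) = −65(1−ω_c)  ⇒  84ω_c = 65  ⇒  ω_c = 65/84
  ⇒ ω_c¹/ω_r¹ = 65/84
Stage 2: N_ring = 25 + 2·13 = 51
Stage 2: 25(ω_s−ω_c) = −51(ω_r−ω_c),  ω_s=0, ω_c=1
Stage 2: ω_r = 1 − (25/51)(0−1) = 76/51
  ⇒ ω_r²/ω_c² = 76/51
Coupling ω_c² = ω_c¹ ⇒ overall = 65/84 × 76/51 = 1235/1071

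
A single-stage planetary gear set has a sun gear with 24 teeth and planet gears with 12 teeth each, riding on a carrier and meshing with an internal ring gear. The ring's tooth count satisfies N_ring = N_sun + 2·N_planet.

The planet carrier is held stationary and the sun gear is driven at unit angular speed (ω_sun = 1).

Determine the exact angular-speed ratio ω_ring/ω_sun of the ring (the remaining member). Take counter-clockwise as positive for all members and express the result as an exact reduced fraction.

N_ring = 24 + 2·12 = 48
24(ω_s−ω_c) = −48(ω_r−ω_c),  ω_c=0, ω_s=1
ω_r = 0 − (24/48)(1−0) = -1/2
ω_r/ω_s = -1/2

-1/2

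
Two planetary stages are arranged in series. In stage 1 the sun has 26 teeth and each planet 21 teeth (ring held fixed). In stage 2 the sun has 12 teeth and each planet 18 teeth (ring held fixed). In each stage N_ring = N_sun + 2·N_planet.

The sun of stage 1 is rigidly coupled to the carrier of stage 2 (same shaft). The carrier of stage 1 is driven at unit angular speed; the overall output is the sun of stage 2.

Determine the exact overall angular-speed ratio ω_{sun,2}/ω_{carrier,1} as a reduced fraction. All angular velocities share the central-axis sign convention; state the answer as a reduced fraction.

235/13

Stage 1: N_ring = 26 + 2·21 = 68
Stage 1: 26(ω_s−ω_c) = −68(ω_r−ω_c),  ω_r=0, ω_c=1
Stage 1: ω_s = 1 − (68/26)(0−1) = 47/13
  ⇒ ω_s¹/ω_c¹ = 47/13
Stage 2: N_ring = 12 + 2·18 = 48
Stage 2: 12(ω_s−ω_c) = −48(ω_r−ω_c),  ω_r=0, ω_c=1
Stage 2: ω_s = 1 − (48/12)(0−1) = 5
  ⇒ ω_s²/ω_c² = 5
Coupling ω_c² = ω_s¹ ⇒ overall = 47/13 × 5 = 235/13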